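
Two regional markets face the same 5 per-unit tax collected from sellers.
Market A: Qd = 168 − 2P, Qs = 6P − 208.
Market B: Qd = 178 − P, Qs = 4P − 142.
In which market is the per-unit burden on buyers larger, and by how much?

Market A: pre-tax P* = 47, Q* = 74; post-tax Q = 66.5; per-unit burden on buyers = 3.75.
Market B: pre-tax P* = 64, Q* = 114; post-tax Q = 110; per-unit burden on buyers = 4.
Difference: 3.75 vs 4 → market B is larger by 0.25.

Market B, by 0.25.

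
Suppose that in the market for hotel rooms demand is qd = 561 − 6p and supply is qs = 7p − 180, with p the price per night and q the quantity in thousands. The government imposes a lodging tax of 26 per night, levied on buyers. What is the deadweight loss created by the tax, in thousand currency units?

Before the tax: set 561 − 6p = 7p − 180 → p* = 57, q* = 219.
With the tax collected from buyers, demand (in seller-price terms) shifts: qd = 561 − 6(p + 26).
New equilibrium: buyers pay 71, sellers receive 45, q = 135. (Wedge: pb − ps = 26.)
Quantity falls by |ΔQ| = |219 − 135| = 84.
DWL = ½ · t · |ΔQ| = ½ · 26 · 84 = 1092.

Deadweight loss = 1092 thousand.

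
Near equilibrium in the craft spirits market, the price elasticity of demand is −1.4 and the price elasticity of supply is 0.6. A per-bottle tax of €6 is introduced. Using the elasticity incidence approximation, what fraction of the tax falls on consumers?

Consumers' share ≈ 0.3.

Incidence ratio: consumers' share ≈ εs / (εs + |εd|) = 0.6 / (0.6 + 1.4) = 0.3.
Supply is the less elastic side, so consumers bear the smaller share.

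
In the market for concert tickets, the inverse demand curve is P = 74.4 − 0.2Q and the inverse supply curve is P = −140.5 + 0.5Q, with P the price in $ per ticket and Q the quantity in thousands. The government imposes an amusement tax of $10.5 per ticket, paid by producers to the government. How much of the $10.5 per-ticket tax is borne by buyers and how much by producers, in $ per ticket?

Buyers bear $3 per ticket; producers bear $7.5 per ticket.

Rewrite in direct form: Qd = 372 − 5P and Qs = 2P + 281.
Without the tax, 372 − 5P = 2P + 281 gives 7P = 91, so P* = $13 and Q* = 307.
With the tax collected from producers, supply shifts: Qs = 2(P − 10.5) + 281.
New equilibrium: buyers pay $16, producers receive $5.5, Q = 292. (Wedge: Pb − Ps = 10.5.)
Burden on buyers: $3; on producers: $7.5. (They sum to $10.5.)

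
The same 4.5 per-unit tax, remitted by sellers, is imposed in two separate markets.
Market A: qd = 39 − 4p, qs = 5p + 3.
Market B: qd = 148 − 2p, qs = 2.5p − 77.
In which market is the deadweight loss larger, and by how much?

Market A, by 11.25.

Market A: pre-tax p* = 4, q* = 23; post-tax q = 13; deadweight loss = 22.5.
Market B: pre-tax p* = 50, q* = 48; post-tax q = 43; deadweight loss = 11.25.
Difference: 22.5 vs 11.25 → market A is larger by 11.25.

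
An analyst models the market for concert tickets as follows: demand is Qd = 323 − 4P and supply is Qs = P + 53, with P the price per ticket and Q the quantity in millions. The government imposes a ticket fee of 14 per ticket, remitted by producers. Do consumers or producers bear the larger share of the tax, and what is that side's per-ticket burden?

Producers bear the larger share: 11.2 per ticket.

Without the tax, 323 − 4P = P + 53 gives 5P = 270, so P* = 54 and Q* = 107.
With the tax collected from producers, supply shifts: Qs = (P − 14) + 53.
Solving gives Q = 95.8 with consumers paying 56.8 and producers receiving 42.8 (the 14 wedge).
Per-ticket burden: consumers 2.8, producers 11.2.
Producers take the larger share because supply is less price-elastic here (demand slope 4 vs supply slope 1).
The less price-elastic side of the market bears the larger share of a per-unit tax.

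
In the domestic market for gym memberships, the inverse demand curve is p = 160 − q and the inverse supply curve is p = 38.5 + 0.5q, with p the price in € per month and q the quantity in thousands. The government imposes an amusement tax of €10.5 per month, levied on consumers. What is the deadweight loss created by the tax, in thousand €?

Deadweight loss = €36.75 thousand.

Inverting to q(p) form: qd = 160 − p; qs = 2p − 77.
Without the tax, 160 − p = 2p − 77 gives 3p = 237, so p* = €79 and q* = 81.
With the tax collected from consumers, demand (in seller-price terms) shifts: qd = 160 − (p + 10.5).
New equilibrium: consumers pay €86, suppliers receive €75.5, q = 74. (Wedge: pb − ps = 10.5.)
Quantity falls by |ΔQ| = |81 − 74| = 7.
DWL = ½ · t · |ΔQ| = ½ · 10.5 · 7 = €36.75.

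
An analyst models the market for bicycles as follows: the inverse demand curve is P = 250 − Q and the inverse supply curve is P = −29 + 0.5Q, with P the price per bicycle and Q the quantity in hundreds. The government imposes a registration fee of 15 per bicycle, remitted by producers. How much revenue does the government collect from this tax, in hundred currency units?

Inverting to Q(P) form: Qd = 250 − P; Qs = 2P + 58.
Before the tax: set 250 − P = 2P + 58 → P* = 64, Q* = 186.
With the tax collected from producers, supply shifts: Qs = 2(P − 15) + 58.
Solving gives Q = 176 with buyers paying 74 and producers receiving 59 (the 15 wedge).
Revenue = t · Q = 15 · 176 = 2640.

Tax revenue = 2640 hundred.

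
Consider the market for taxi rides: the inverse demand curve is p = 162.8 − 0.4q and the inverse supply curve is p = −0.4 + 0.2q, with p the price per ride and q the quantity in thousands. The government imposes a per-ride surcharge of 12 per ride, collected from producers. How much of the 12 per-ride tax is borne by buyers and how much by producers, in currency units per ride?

Inverting to q(p) form: qd = 407 − 2.5p; qs = 5p + 2.
Before the tax: set 407 − 2.5p = 5p + 2 → p* = 54, q* = 272.
With the tax collected from producers, supply shifts: qs = 5(p − 12) + 2.
Solving gives q = 252 with buyers paying 62 and producers receiving 50 (the 12 wedge).
Burden on buyers: 8; on producers: 4. (They sum to 12.)

Buyers bear 8 per ride; producers bear 4 per ride.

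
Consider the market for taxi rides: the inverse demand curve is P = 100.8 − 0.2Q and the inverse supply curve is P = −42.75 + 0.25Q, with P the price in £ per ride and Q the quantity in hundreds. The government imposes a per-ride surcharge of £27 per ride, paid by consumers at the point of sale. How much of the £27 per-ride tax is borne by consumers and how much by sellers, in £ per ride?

Consumers bear £12 per ride; sellers bear £15 per ride.

Inverting to Q(P) form: Qd = 504 − 5P; Qs = 4P + 171.
Without the tax, 504 − 5P = 4P + 171 gives 9P = 333, so P* = £37 and Q* = 319.
With the tax collected from consumers, demand (in seller-price terms) shifts: Qd = 504 − 5(P + 27).
Solving gives Q = 259 with consumers paying £49 and sellers receiving £22 (the £27 wedge).
Burden on consumers: £12; on sellers: £15. (They sum to £27.)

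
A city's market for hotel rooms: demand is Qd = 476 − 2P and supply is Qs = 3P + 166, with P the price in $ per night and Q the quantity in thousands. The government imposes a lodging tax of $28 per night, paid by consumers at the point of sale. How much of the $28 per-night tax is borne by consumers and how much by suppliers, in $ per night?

Before the tax: set 476 − 2P = 3P + 166 → P* = $62, Q* = 352.
With the tax collected from consumers, demand (in seller-price terms) shifts: Qd = 476 − 2(P + 28).
New equilibrium: consumers pay $78.8, suppliers receive $50.8, Q = 318.4. (Wedge: Pb − Ps = 28.)
Burden on consumers: $16.8; on suppliers: $11.2. (They sum to $28.)
The less price-elastic side of the market bears the larger share of a per-unit tax.

Consumers bear $16.8 per night; suppliers bear $11.2 per night.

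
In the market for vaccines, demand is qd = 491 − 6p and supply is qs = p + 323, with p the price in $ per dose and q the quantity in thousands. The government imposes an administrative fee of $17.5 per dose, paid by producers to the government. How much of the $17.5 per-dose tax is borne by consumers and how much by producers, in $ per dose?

Before the tax: set 491 − 6p = p + 323 → p* = $24, q* = 347.
With the tax collected from producers, supply shifts: qs = (p − 17.5) + 323.
New equilibrium: consumers pay $26.5, producers receive $9, q = 332. (Wedge: pb − ps = 17.5.)
Burden on consumers: $2.5; on producers: $15. (They sum to $17.5.)
The less price-elastic side of the market bears the larger share of a per-unit tax.

Consumers bear $2.5 per dose; producers bear $15 per dose.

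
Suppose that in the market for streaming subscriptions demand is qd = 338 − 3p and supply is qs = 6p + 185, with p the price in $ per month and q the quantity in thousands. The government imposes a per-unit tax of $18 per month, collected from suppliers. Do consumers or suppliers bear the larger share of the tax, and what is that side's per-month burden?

Before the tax: set 338 − 3p = 6p + 185 → p* = $17, q* = 287.
With the tax collected from suppliers, supply shifts: qs = 6(p − 18) + 185.
Solving gives q = 251 with consumers paying $29 and suppliers receiving $11 (the $18 wedge).
Per-month burden: consumers $12, suppliers $6.
Consumers take the larger share because demand is less price-elastic here (demand slope 3 vs supply slope 6).

Consumers bear the larger share: $12 per month.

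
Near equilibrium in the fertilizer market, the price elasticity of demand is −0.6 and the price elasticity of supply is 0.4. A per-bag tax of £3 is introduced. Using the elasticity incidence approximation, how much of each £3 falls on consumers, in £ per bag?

Consumers bear ≈ £1.2 per bag.

Incidence ratio: consumers' share ≈ εs / (εs + |εd|) = 0.4 / (0.4 + 0.6) = 0.4.
So consumers bear ≈ 0.4 × £3 = £1.2; suppliers bear £1.8.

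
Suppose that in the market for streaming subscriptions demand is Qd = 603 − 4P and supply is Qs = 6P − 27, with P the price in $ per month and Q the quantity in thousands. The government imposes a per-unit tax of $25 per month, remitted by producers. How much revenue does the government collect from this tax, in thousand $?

Tax revenue = $7275 thousand.

Without the tax, 603 − 4P = 6P − 27 gives 10P = 630, so P* = $63 and Q* = 351.
With the tax collected from producers, supply shifts: Qs = 6(P − 25) − 27.
Solving gives Q = 291 with buyers paying $78 and producers receiving $53 (the $25 wedge).
Revenue = t · Q = 25 · 291 = $7275.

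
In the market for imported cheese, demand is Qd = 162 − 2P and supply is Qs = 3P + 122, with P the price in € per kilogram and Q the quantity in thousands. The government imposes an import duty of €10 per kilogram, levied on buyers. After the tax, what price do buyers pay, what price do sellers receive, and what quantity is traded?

Buyers pay €14; sellers receive €4; quantity = 134.

Without the tax, 162 − 2P = 3P + 122 gives 5P = 40, so P* = €8 and Q* = 146.
With the tax collected from buyers, demand (in seller-price terms) shifts: Qd = 162 − 2(P + 10).
Solving gives Q = 134 with buyers paying €14 and sellers receiving €4 (the €10 wedge).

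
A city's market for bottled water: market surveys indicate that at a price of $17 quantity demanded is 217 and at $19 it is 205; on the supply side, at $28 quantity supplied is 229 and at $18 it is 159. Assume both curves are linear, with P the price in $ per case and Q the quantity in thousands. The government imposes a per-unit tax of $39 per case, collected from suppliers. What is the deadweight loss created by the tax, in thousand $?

Deadweight loss = $2457 thousand.

Demand slope: (205 − 217)/(19 − 17) = -6, so Qd = 319 − 6P.
Supply slope: (159 − 229)/(18 − 28) = 7, so Qs = 7P + 33.
Before the tax: set 319 − 6P = 7P + 33 → P* = $22, Q* = 187.
With the tax collected from suppliers, supply shifts: Qs = 7(P − 39) + 33.
Solving gives Q = 61 with buyers paying $43 and suppliers receiving $4 (the $39 wedge).
Quantity falls by |ΔQ| = |187 − 61| = 126.
DWL = ½ · t · |ΔQ| = ½ · 39 · 126 = $2457.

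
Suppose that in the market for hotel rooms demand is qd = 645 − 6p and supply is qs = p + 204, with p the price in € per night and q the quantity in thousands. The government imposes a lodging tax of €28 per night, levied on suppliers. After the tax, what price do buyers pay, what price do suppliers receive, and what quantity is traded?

Before the tax: set 645 − 6p = p + 204 → p* = €63, q* = 267.
With the tax collected from suppliers, supply shifts: qs = (p − 28) + 204.
Solving gives q = 243 with buyers paying €67 and suppliers receiving €39 (the €28 wedge).
The less price-elastic side of the market bears the larger share of a per-unit tax.

Buyers pay €67; suppliers receive €39; quantity = 243.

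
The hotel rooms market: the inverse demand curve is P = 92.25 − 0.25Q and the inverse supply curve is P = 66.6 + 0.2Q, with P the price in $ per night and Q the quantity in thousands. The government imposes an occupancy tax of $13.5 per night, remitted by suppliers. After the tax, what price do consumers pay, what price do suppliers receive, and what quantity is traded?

Inverting to Q(P) form: Qd = 369 − 4P; Qs = 5P − 333.
Without the tax, 369 − 4P = 5P − 333 gives 9P = 702, so P* = $78 and Q* = 57.
With the tax collected from suppliers, supply shifts: Qs = 5(P − 13.5) − 333.
Solving gives Q = 27 with consumers paying $85.5 and suppliers receiving $72 (the $13.5 wedge).

Consumers pay $85.5; suppliers receive $72; quantity = 27.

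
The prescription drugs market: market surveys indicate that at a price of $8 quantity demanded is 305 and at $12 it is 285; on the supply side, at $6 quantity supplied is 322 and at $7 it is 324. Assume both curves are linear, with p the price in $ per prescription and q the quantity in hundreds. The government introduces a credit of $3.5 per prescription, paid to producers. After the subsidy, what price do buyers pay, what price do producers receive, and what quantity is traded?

Buyers pay $4; producers receive $7.5; quantity = 325.

Demand slope: (285 − 305)/(12 − 8) = -5, so qd = 345 − 5p.
Supply slope: (324 − 322)/(7 − 6) = 2, so qs = 2p + 310.
Before the subsidy: set 345 − 5p = 2p + 310 → p* = $5, q* = 320.
With a per-unit subsidy paid to producers, each receives p + 3.5 per unit sold, so supply becomes qs = 2(p + 3.5) + 310.
Solving gives q = 325 with buyers paying $4 and producers receiving $7.5 (the $3.5 wedge).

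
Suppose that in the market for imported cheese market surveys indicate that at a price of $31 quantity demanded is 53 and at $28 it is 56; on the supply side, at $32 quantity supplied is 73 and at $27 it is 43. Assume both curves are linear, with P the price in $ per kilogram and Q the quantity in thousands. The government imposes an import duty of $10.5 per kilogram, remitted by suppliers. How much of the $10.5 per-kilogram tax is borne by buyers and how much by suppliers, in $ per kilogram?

Buyers bear $9 per kilogram; suppliers bear $1.5 per kilogram.

Demand slope: (56 − 53)/(28 − 31) = -1, so Qd = 84 − P.
Supply slope: (43 − 73)/(27 − 32) = 6, so Qs = 6P − 119.
Before the tax: set 84 − P = 6P − 119 → P* = $29, Q* = 55.
With the tax collected from suppliers, supply shifts: Qs = 6(P − 10.5) − 119.
New equilibrium: buyers pay $38, suppliers receive $27.5, Q = 46. (Wedge: Pb − Ps = 10.5.)
Burden on buyers: $9; on suppliers: $1.5. (They sum to $10.5.)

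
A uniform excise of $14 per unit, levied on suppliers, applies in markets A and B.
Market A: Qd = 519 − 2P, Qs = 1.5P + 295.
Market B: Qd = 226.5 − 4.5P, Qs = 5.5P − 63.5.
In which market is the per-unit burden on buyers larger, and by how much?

Market B, by $1.7.

Market A: pre-tax P* = $64, Q* = 391; post-tax Q = 379; per-unit burden on buyers = $6.
Market B: pre-tax P* = $29, Q* = 96; post-tax Q = 61.35; per-unit burden on buyers = $7.7.
Difference: $6 vs $7.7 → market B is larger by $1.7.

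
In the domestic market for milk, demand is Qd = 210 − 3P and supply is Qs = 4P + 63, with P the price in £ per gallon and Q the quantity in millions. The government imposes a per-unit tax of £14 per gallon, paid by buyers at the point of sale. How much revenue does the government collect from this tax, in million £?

Before the tax: set 210 − 3P = 4P + 63 → P* = £21, Q* = 147.
With the tax collected from buyers, demand (in seller-price terms) shifts: Qd = 210 − 3(P + 14).
New equilibrium: buyers pay £29, producers receive £15, Q = 123. (Wedge: Pb − Ps = 14.)
Revenue = t · Q = 14 · 123 = £1722.

Tax revenue = £1722 million.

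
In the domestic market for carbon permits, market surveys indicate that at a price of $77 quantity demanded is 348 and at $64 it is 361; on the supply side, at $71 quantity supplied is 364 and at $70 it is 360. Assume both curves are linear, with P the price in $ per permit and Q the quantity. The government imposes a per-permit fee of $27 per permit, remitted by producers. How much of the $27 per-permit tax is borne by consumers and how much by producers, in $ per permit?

Consumers bear $21.6 per permit; producers bear $5.4 per permit.

Demand slope: (361 − 348)/(64 − 77) = -1, so Qd = 425 − P.
Supply slope: (360 − 364)/(70 − 71) = 4, so Qs = 4P + 80.
Before the tax: set 425 − P = 4P + 80 → P* = $69, Q* = 356.
With the tax collected from producers, supply shifts: Qs = 4(P − 27) + 80.
New equilibrium: consumers pay $90.6, producers receive $63.6, Q = 334.4. (Wedge: Pb − Ps = 27.)
Burden on consumers: $21.6; on producers: $5.4. (They sum to $27.)
The less price-elastic side of the market bears the larger share of a per-unit tax.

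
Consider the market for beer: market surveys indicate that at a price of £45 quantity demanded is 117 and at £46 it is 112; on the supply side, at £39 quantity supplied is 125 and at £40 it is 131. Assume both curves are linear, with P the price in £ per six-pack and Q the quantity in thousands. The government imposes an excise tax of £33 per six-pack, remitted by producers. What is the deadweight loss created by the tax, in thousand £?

Demand slope: (112 − 117)/(46 − 45) = -5, so Qd = 342 − 5P.
Supply slope: (131 − 125)/(40 − 39) = 6, so Qs = 6P − 109.
Before the tax: set 342 − 5P = 6P − 109 → P* = £41, Q* = 137.
With the tax collected from producers, supply shifts: Qs = 6(P − 33) − 109.
New equilibrium: buyers pay £59, producers receive £26, Q = 47. (Wedge: Pb − Ps = 33.)
Quantity falls by |ΔQ| = |137 − 47| = 90.
DWL = ½ · t · |ΔQ| = ½ · 33 · 90 = £1485.

Deadweight loss = £1485 thousand.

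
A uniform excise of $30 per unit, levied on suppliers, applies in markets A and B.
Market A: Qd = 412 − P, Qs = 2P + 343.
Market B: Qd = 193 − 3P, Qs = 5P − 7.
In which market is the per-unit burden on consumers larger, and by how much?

Market A: pre-tax P* = $23, Q* = 389; post-tax Q = 369; per-unit burden on consumers = $20.
Market B: pre-tax P* = $25, Q* = 118; post-tax Q = 61.75; per-unit burden on consumers = $18.75.
Difference: $20 vs $18.75 → market A is larger by $1.25.

Market A, by $1.25.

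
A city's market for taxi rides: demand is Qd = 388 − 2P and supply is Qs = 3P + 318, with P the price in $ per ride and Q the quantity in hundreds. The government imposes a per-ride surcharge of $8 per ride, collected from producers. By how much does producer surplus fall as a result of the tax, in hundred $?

Producer surplus falls by $1136.64 hundred.

Without the tax, 388 − 2P = 3P + 318 gives 5P = 70, so P* = $14 and Q* = 360.
With the tax collected from producers, supply shifts: Qs = 3(P − 8) + 318.
New equilibrium: consumers pay $18.8, producers receive $10.8, Q = 350.4. (Wedge: Pb − Ps = 8.)
ΔPS is the trapezoid between Q = 350.4 and Q = 360 of height $3.2: ½ · (360 + 350.4) · 3.2 = $1136.64.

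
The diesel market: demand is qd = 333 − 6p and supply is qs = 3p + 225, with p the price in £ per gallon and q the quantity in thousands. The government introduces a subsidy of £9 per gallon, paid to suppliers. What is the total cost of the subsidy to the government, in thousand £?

Government outlay = £2511 thousand.

Without the subsidy, 333 − 6p = 3p + 225 gives 9p = 108, so p* = £12 and q* = 261.
With a per-unit subsidy paid to suppliers, each receives p + 9 per unit sold, so supply becomes qs = 3(p + 9) + 225.
Solving gives q = 279 with consumers paying £9 and suppliers receiving £18 (the £9 wedge).
Outlay = t · Q = 9 · 279 = £2511.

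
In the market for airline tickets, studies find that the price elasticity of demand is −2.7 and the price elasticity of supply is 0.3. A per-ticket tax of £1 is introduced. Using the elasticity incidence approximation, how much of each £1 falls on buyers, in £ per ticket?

Incidence ratio: buyers' share ≈ εs / (εs + |εd|) = 0.3 / (0.3 + 2.7) = 0.1.
So buyers bear ≈ 0.1 × £1 = £0.1; sellers bear £0.9.

Buyers bear ≈ £0.1 per ticket.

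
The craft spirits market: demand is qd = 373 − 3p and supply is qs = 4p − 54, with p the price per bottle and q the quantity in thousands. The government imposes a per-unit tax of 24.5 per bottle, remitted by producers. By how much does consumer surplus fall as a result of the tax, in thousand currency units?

Consumer surplus falls by 2366 thousand.

Without the tax, 373 − 3p = 4p − 54 gives 7p = 427, so p* = 61 and q* = 190.
With the tax collected from producers, supply shifts: qs = 4(p − 24.5) − 54.
Solving gives q = 148 with consumers paying 75 and producers receiving 50.5 (the 24.5 wedge).
ΔCS is the trapezoid between Q = 148 and Q = 190 of height 14: ½ · (190 + 148) · 14 = 2366.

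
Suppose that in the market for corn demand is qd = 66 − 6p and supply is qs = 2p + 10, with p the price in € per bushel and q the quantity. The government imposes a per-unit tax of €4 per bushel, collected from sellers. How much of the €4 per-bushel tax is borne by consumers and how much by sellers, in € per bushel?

Consumers bear €1 per bushel; sellers bear €3 per bushel.

Without the tax, 66 − 6p = 2p + 10 gives 8p = 56, so p* = €7 and q* = 24.
With the tax collected from sellers, supply shifts: qs = 2(p − 4) + 10.
Solving gives q = 18 with consumers paying €8 and sellers receiving €4 (the €4 wedge).
Burden on consumers: €1; on sellers: €3. (They sum to €4.)
The less price-elastic side of the market bears the larger share of a per-unit tax.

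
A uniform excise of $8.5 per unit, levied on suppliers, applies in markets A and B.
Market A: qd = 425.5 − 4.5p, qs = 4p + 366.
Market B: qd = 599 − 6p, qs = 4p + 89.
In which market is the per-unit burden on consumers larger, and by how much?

Market A: pre-tax p* = $7, q* = 394; post-tax q = 376; per-unit burden on consumers = $4.
Market B: pre-tax p* = $51, q* = 293; post-tax q = 272.6; per-unit burden on consumers = $3.4.
Difference: $4 vs $3.4 → market A is larger by $0.6.

Market A, by $0.6.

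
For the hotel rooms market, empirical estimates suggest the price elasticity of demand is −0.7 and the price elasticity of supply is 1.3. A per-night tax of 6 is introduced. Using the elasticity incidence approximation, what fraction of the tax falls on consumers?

Incidence ratio: consumers' share ≈ εs / (εs + |εd|) = 1.3 / (1.3 + 0.7) = 0.65.
Supply is the more elastic side, so consumers bear the larger share.

Consumers' share ≈ 0.65.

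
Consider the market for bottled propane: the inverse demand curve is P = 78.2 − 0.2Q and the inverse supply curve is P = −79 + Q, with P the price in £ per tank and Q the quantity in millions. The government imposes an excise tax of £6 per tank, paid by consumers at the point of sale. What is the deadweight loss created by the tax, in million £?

Deadweight loss = £15 million.

Inverting to Q(P) form: Qd = 391 − 5P; Qs = P + 79.
Without the tax, 391 − 5P = P + 79 gives 6P = 312, so P* = £52 and Q* = 131.
With the tax collected from consumers, demand (in seller-price terms) shifts: Qd = 391 − 5(P + 6).
New equilibrium: consumers pay £53, sellers receive £47, Q = 126. (Wedge: Pb − Ps = 6.)
Quantity falls by |ΔQ| = |131 − 126| = 5.
DWL = ½ · t · |ΔQ| = ½ · 6 · 5 = £15.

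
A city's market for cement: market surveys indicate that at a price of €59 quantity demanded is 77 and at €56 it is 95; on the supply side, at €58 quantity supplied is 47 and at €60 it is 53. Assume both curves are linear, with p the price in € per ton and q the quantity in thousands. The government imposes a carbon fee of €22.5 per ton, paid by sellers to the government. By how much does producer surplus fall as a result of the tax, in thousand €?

Producer surplus falls by €547.5 thousand.

Demand slope: (95 − 77)/(56 − 59) = -6, so qd = 431 − 6p.
Supply slope: (53 − 47)/(60 − 58) = 3, so qs = 3p − 127.
Before the tax: set 431 − 6p = 3p − 127 → p* = €62, q* = 59.
With the tax collected from sellers, supply shifts: qs = 3(p − 22.5) − 127.
New equilibrium: consumers pay €69.5, sellers receive €47, q = 14. (Wedge: pb − ps = 22.5.)
ΔPS is the trapezoid between Q = 14 and Q = 59 of height €15: ½ · (59 + 14) · 15 = €547.5.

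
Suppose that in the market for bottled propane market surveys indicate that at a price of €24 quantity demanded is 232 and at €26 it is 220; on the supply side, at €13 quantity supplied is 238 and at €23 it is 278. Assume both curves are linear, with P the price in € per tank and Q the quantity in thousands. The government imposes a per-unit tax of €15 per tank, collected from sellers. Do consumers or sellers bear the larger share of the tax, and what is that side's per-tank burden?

Demand slope: (220 − 232)/(26 − 24) = -6, so Qd = 376 − 6P.
Supply slope: (278 − 238)/(23 − 13) = 4, so Qs = 4P + 186.
Before the tax: set 376 − 6P = 4P + 186 → P* = €19, Q* = 262.
With the tax collected from sellers, supply shifts: Qs = 4(P − 15) + 186.
New equilibrium: consumers pay €25, sellers receive €10, Q = 226. (Wedge: Pb − Ps = 15.)
Per-tank burden: consumers €6, sellers €9.
Sellers take the larger share because supply is less price-elastic here (demand slope 6 vs supply slope 4).
The less price-elastic side of the market bears the larger share of a per-unit tax.

Sellers bear the larger share: €9 per tank.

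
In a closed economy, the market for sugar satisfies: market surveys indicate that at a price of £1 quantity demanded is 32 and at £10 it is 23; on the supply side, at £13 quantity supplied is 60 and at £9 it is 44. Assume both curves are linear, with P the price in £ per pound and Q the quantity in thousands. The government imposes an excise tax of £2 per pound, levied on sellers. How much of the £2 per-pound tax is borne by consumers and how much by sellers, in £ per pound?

Demand slope: (23 − 32)/(10 − 1) = -1, so Qd = 33 − P.
Supply slope: (44 − 60)/(9 − 13) = 4, so Qs = 4P + 8.
Before the tax: set 33 − P = 4P + 8 → P* = £5, Q* = 28.
With the tax collected from sellers, supply shifts: Qs = 4(P − 2) + 8.
New equilibrium: consumers pay £6.6, sellers receive £4.6, Q = 26.4. (Wedge: Pb − Ps = 2.)
Burden on consumers: £1.6; on sellers: £0.4. (They sum to £2.)

Consumers bear £1.6 per pound; sellers bear £0.4 per pound.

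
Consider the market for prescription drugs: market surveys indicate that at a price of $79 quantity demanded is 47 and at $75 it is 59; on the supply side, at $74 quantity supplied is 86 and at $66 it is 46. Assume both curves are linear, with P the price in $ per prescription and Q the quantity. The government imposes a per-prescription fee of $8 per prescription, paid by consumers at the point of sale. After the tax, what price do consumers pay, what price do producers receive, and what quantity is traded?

Demand slope: (59 − 47)/(75 − 79) = -3, so Qd = 284 − 3P.
Supply slope: (46 − 86)/(66 − 74) = 5, so Qs = 5P − 284.
Without the tax, 284 − 3P = 5P − 284 gives 8P = 568, so P* = $71 and Q* = 71.
With the tax collected from consumers, demand (in seller-price terms) shifts: Qd = 284 − 3(P + 8).
New equilibrium: consumers pay $76, producers receive $68, Q = 56. (Wedge: Pb − Ps = 8.)

Consumers pay $76; producers receive $68; quantity = 56.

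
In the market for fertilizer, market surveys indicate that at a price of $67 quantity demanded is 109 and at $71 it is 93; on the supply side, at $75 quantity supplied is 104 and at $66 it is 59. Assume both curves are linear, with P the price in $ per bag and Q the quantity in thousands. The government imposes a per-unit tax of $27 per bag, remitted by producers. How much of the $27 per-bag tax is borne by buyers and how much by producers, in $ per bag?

Demand slope: (93 − 109)/(71 − 67) = -4, so Qd = 377 − 4P.
Supply slope: (59 − 104)/(66 − 75) = 5, so Qs = 5P − 271.
Without the tax, 377 − 4P = 5P − 271 gives 9P = 648, so P* = $72 and Q* = 89.
With the tax collected from producers, supply shifts: Qs = 5(P − 27) − 271.
New equilibrium: buyers pay $87, producers receive $60, Q = 29. (Wedge: Pb − Ps = 27.)
Burden on buyers: $15; on producers: $12. (They sum to $27.)
The less price-elastic side of the market bears the larger share of a per-unit tax.

Buyers bear $15 per bag; producers bear $12 per bag.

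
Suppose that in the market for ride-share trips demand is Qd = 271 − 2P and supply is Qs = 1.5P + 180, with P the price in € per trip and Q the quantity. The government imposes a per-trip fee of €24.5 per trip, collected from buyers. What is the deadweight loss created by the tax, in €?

Before the tax: set 271 − 2P = 1.5P + 180 → P* = €26, Q* = 219.
With the tax collected from buyers, demand (in seller-price terms) shifts: Qd = 271 − 2(P + 24.5).
New equilibrium: buyers pay €36.5, producers receive €12, Q = 198. (Wedge: Pb − Ps = 24.5.)
Quantity falls by |ΔQ| = |219 − 198| = 21.
DWL = ½ · t · |ΔQ| = ½ · 24.5 · 21 = €257.25.

Deadweight loss = €257.25.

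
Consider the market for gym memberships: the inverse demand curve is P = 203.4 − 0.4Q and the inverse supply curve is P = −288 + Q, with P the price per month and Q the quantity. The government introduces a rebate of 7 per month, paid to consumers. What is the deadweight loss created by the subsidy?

Rewrite in direct form: Qd = 508.5 − 2.5P and Qs = P + 288.
Without the subsidy, 508.5 − 2.5P = P + 288 gives 3.5P = 220.5, so P* = 63 and Q* = 351.
With a per-unit subsidy paid to consumers, each effectively pays P − 7, so demand becomes Qd = 508.5 − 2.5(P − 7).
Solving gives Q = 356 with consumers paying 61 and sellers receiving 68 (the 7 wedge).
Quantity rises by |ΔQ| = |351 − 356| = 5.
DWL = ½ · t · |ΔQ| = ½ · 7 · 5 = 17.5.

Deadweight loss = 17.5.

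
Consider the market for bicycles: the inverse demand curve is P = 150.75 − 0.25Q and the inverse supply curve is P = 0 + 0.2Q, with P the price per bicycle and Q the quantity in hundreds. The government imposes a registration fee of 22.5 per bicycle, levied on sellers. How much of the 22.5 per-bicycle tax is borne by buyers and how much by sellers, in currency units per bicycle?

Rewrite in direct form: Qd = 603 − 4P and Qs = 5P.
Without the tax, 603 − 4P = 5P gives 9P = 603, so P* = 67 and Q* = 335.
With the tax collected from sellers, supply shifts: Qs = 5(P − 22.5).
Solving gives Q = 285 with buyers paying 79.5 and sellers receiving 57 (the 22.5 wedge).
Burden on buyers: 12.5; on sellers: 10. (They sum to 22.5.)
The less price-elastic side of the market bears the larger share of a per-unit tax.

Buyers bear 12.5 per bicycle; sellers bear 10 per bicycle.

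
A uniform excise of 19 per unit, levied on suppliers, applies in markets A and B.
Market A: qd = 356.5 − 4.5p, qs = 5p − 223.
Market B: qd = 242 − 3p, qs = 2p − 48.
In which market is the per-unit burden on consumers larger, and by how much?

Market A: pre-tax p* = 61, q* = 82; post-tax q = 37; per-unit burden on consumers = 10.
Market B: pre-tax p* = 58, q* = 68; post-tax q = 45.2; per-unit burden on consumers = 7.6.
Difference: 10 vs 7.6 → market A is larger by 2.4.

Market A, by 2.4.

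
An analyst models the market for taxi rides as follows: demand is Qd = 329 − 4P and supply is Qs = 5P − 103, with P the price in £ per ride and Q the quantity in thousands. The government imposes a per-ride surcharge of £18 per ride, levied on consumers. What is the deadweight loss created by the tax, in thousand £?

Without the tax, 329 − 4P = 5P − 103 gives 9P = 432, so P* = £48 and Q* = 137.
With the tax collected from consumers, demand (in seller-price terms) shifts: Qd = 329 − 4(P + 18).
Solving gives Q = 97 with consumers paying £58 and producers receiving £40 (the £18 wedge).
Quantity falls by |ΔQ| = |137 − 97| = 40.
DWL = ½ · t · |ΔQ| = ½ · 18 · 40 = £360.

Deadweight loss = £360 thousand.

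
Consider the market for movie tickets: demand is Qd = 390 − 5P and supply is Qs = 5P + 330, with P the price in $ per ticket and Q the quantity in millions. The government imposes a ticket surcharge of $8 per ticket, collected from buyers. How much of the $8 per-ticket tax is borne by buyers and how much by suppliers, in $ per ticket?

Buyers bear $4 per ticket; suppliers bear $4 per ticket.

Before the tax: set 390 − 5P = 5P + 330 → P* = $6, Q* = 360.
With the tax collected from buyers, demand (in seller-price terms) shifts: Qd = 390 − 5(P + 8).
New equilibrium: buyers pay $10, suppliers receive $2, Q = 340. (Wedge: Pb − Ps = 8.)
Burden on buyers: $4; on suppliers: $4. (They sum to $8.)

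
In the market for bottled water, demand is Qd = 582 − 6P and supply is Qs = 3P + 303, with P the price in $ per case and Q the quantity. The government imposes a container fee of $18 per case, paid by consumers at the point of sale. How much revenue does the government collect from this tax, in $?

Without the tax, 582 − 6P = 3P + 303 gives 9P = 279, so P* = $31 and Q* = 396.
With the tax collected from consumers, demand (in seller-price terms) shifts: Qd = 582 − 6(P + 18).
Solving gives Q = 360 with consumers paying $37 and sellers receiving $19 (the $18 wedge).
Revenue = t · Q = 18 · 360 = $6480.

Tax revenue = $6480.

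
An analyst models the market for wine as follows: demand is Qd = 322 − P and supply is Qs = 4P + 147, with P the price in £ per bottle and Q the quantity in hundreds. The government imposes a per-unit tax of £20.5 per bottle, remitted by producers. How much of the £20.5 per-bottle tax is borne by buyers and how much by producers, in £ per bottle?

Buyers bear £16.4 per bottle; producers bear £4.1 per bottle.

Without the tax, 322 − P = 4P + 147 gives 5P = 175, so P* = £35 and Q* = 287.
With the tax collected from producers, supply shifts: Qs = 4(P − 20.5) + 147.
Solving gives Q = 270.6 with buyers paying £51.4 and producers receiving £30.9 (the £20.5 wedge).
Burden on buyers: £16.4; on producers: £4.1. (They sum to £20.5.)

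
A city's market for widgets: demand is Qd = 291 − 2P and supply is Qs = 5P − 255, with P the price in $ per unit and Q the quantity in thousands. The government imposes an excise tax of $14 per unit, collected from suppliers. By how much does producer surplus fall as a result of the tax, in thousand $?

Producer surplus falls by $500 thousand.

Without the tax, 291 − 2P = 5P − 255 gives 7P = 546, so P* = $78 and Q* = 135.
With the tax collected from suppliers, supply shifts: Qs = 5(P − 14) − 255.
New equilibrium: consumers pay $88, suppliers receive $74, Q = 115. (Wedge: Pb − Ps = 14.)
ΔPS is the trapezoid between Q = 115 and Q = 135 of height $4: ½ · (135 + 115) · 4 = $500.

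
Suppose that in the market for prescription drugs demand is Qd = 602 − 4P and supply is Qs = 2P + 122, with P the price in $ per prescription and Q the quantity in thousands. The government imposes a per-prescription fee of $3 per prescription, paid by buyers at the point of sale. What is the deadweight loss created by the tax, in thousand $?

Before the tax: set 602 − 4P = 2P + 122 → P* = $80, Q* = 282.
With the tax collected from buyers, demand (in seller-price terms) shifts: Qd = 602 − 4(P + 3).
New equilibrium: buyers pay $81, producers receive $78, Q = 278. (Wedge: Pb − Ps = 3.)
Quantity falls by |ΔQ| = |282 − 278| = 4.
DWL = ½ · t · |ΔQ| = ½ · 3 · 4 = $6.

Deadweight loss = $6 thousand.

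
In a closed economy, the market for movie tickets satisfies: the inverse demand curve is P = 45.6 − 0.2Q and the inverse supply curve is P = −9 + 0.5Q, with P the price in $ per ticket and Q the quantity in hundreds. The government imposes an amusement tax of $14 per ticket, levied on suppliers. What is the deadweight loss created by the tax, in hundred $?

Inverting to Q(P) form: Qd = 228 − 5P; Qs = 2P + 18.
Before the tax: set 228 − 5P = 2P + 18 → P* = $30, Q* = 78.
With the tax collected from suppliers, supply shifts: Qs = 2(P − 14) + 18.
New equilibrium: buyers pay $34, suppliers receive $20, Q = 58. (Wedge: Pb − Ps = 14.)
Quantity falls by |ΔQ| = |78 − 58| = 20.
DWL = ½ · t · |ΔQ| = ½ · 14 · 20 = $140.

Deadweight loss = $140 hundred.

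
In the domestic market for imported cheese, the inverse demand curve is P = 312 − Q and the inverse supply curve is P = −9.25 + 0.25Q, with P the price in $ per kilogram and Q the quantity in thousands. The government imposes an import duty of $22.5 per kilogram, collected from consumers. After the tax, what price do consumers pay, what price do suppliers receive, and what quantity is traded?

Inverting to Q(P) form: Qd = 312 − P; Qs = 4P + 37.
Before the tax: set 312 − P = 4P + 37 → P* = $55, Q* = 257.
With the tax collected from consumers, demand (in seller-price terms) shifts: Qd = 312 − (P + 22.5).
Solving gives Q = 239 with consumers paying $73 and suppliers receiving $50.5 (the $22.5 wedge).
The less price-elastic side of the market bears the larger share of a per-unit tax.

Consumers pay $73; suppliers receive $50.5; quantity = 239.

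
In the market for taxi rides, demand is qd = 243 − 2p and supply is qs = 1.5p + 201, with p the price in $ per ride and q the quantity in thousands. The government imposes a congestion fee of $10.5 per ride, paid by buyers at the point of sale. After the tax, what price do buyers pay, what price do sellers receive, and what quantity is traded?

Buyers pay $16.5; sellers receive $6; quantity = 210.

Without the tax, 243 − 2p = 1.5p + 201 gives 3.5p = 42, so p* = $12 and q* = 219.
With the tax collected from buyers, demand (in seller-price terms) shifts: qd = 243 − 2(p + 10.5).
New equilibrium: buyers pay $16.5, sellers receive $6, q = 210. (Wedge: pb − ps = 10.5.)
The less price-elastic side of the market bears the larger share of a per-unit tax.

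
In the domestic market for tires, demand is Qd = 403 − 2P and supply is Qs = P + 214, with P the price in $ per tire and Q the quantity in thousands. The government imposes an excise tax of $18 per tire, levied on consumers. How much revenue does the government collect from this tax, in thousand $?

Tax revenue = $4770 thousand.

Before the tax: set 403 − 2P = P + 214 → P* = $63, Q* = 277.
With the tax collected from consumers, demand (in seller-price terms) shifts: Qd = 403 − 2(P + 18).
Solving gives Q = 265 with consumers paying $69 and producers receiving $51 (the $18 wedge).
Revenue = t · Q = 18 · 265 = $4770.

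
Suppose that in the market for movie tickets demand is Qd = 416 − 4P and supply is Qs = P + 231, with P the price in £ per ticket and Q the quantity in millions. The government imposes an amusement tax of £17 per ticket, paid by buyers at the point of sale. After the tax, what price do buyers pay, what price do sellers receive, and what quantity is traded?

Buyers pay £40.4; sellers receive £23.4; quantity = 254.4.

Without the tax, 416 − 4P = P + 231 gives 5P = 185, so P* = £37 and Q* = 268.
With the tax collected from buyers, demand (in seller-price terms) shifts: Qd = 416 − 4(P + 17).
Solving gives Q = 254.4 with buyers paying £40.4 and sellers receiving £23.4 (the £17 wedge).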